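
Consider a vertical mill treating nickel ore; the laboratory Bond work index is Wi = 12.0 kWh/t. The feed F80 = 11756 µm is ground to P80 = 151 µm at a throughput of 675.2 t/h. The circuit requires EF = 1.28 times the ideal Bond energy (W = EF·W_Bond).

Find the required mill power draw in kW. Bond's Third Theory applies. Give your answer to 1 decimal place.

P = 7483.3 kW

W_Bond = 10·Wi·(1/√P₈₀ − 1/√F₈₀)
W = 10·12.0·(1/√151 − 1/√11756) = 10·12.0·(0.072156) = 8.6587 kWh/t
W_actual = 1.28 × 8.6587 = 11.0831 kWh/t
Mill draw = 11.0831 × 675.2 = 7483.3 kW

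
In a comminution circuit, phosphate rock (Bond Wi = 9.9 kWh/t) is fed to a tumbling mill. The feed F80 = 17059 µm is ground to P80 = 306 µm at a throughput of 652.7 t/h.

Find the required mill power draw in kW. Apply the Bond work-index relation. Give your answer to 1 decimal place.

W = 10 Wi / √P80 − 10 Wi / √F80
W = 10·9.9·(1/√306 − 1/√17059) = 10·9.9·(0.049510) = 4.9015 kWh/t
P = W·T = 4.9015·652.7 = 3199.2 kW

P = 3199.2 kW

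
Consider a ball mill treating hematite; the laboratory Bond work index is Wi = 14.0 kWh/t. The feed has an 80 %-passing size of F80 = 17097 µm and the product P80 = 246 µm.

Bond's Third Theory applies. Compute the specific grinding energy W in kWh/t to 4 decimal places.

W = 7.8554 kWh/t

W = 10·Wi·[P80^(−½) − F80^(−½)]
1/√246 = 0.063758;  1/√17097 = 0.007648
W = 10·14.0·(0.063758 − 0.007648) = 7.8554 kWh/t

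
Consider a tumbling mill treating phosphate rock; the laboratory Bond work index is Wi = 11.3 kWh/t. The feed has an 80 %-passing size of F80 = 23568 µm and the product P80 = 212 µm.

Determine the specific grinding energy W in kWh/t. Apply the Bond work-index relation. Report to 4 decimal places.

W = 10·Wi·[P80^(−½) − F80^(−½)]
1/√212 = 0.068680;  1/√23568 = 0.006514
W = 10·11.3·(0.068680 − 0.006514) = 7.0248 kWh/t

W = 7.0248 kWh/t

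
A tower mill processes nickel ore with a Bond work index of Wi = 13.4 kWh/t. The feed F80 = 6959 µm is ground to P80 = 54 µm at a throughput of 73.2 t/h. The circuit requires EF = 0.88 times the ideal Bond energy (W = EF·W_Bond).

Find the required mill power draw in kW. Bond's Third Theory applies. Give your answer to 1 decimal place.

P = 1071.2 kW

Bond: W = 10·Wi·(1/√P80 − 1/√F80)
W = 10·13.4·(1/√54 − 1/√6959) = 10·13.4·(0.124095) = 16.6288 kWh/t
Apply correction: 16.6288 × 0.88 = 14.6333 kWh/t
P = W·T = 14.6333·73.2 = 1071.2 kW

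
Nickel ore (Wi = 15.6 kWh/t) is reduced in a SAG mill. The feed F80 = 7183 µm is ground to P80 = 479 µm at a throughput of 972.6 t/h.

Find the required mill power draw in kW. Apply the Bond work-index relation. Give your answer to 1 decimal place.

P = 5142.3 kW

Bond: W = 10·Wi·(1/√P80 − 1/√F80)
W = 10·15.6·(1/√479 − 1/√7183) = 10·15.6·(0.033892) = 5.2872 kWh/t
Mill draw = 5.2872 × 972.6 = 5142.3 kW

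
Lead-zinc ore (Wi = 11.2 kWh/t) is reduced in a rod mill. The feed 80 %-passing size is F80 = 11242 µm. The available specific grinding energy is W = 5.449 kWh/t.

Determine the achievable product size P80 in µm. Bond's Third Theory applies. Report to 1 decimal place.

Bond:  W = 10 Wi (1/√P − 1/√F)
1/√P80 = 1/√F80 + W/(10·Wi)
  = 5.4490/(10·11.2) + 1/√11242 = 0.048652 + 0.009431 = 0.058083
P80 = (1/0.058083)² = 17.2167² = 296.41 µm

P80 = 296.4 µm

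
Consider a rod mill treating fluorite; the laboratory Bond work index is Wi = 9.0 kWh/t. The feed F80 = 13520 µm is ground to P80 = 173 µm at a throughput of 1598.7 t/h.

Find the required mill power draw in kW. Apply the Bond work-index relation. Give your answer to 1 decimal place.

P = 9701.8 kW

Bond: W = 10·Wi·(1/√P80 − 1/√F80)
W = 10·9.0·(1/√173 − 1/√13520) = 10·9.0·(0.067428) = 6.0685 kWh/t
P = W·T = 6.0685·1598.7 = 9701.8 kW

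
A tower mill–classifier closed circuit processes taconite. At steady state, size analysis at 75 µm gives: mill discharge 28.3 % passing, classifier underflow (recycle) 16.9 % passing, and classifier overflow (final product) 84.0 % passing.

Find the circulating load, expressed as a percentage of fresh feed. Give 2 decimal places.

CL = 488.60 %

Classifier node, passing 75 µm:
r = (o − d)/(d − u)
r = (84.0 − 28.3)/(28.3 − 16.9) = 55.7/11.4 = 4.8860
CL = 100·r = 488.60 %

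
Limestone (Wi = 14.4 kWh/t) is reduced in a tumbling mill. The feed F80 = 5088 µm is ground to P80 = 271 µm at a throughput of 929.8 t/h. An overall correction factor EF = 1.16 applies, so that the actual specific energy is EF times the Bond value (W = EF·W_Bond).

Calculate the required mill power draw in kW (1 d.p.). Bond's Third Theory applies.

P = 7257.2 kW

Bond:  W = 10 Wi (1/√P − 1/√F)
W = 10·14.4·(1/√271 − 1/√5088) = 10·14.4·(0.046726) = 6.7286 kWh/t
Corrected W = EF·W_Bond = 1.16·6.7286 = 7.8052 kWh/t
Mill draw = 7.8052 × 929.8 = 7257.2 kW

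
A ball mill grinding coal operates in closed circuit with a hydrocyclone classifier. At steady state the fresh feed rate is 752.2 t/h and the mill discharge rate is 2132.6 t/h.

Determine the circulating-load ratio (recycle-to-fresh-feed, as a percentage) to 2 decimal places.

CL = 183.52 %

Steady state: M = F + R.
R = M − F = 2132.6 − 752.2 = 1380.4 t/h
CL = 100·R/F = 100·1380.4/752.2 = 183.52 %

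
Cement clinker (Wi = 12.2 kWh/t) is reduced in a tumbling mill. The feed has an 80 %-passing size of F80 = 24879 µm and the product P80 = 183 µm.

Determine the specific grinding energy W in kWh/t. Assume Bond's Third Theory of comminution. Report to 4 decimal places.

W = 10 Wi (1/√P80 − 1/√F80)  [Bond]
1/√183 = 0.073922;  1/√24879 = 0.006340
W = 10·12.2·(0.073922 − 0.006340) = 8.2450 kWh/t

W = 8.2450 kWh/t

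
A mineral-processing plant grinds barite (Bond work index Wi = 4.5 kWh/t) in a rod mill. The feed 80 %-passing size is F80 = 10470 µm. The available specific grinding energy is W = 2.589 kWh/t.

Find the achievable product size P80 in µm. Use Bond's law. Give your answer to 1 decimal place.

P80 = 220.7 µm

W = 10·Wi·(P80^(-½) − F80^(-½))
1/√P80 = 1/√F80 + W/(10·Wi)
  = 2.5890/(10·4.5) + 1/√10470 = 0.057533 + 0.009773 = 0.067306
P80 = (1/0.067306)² = 14.8574² = 220.74 µm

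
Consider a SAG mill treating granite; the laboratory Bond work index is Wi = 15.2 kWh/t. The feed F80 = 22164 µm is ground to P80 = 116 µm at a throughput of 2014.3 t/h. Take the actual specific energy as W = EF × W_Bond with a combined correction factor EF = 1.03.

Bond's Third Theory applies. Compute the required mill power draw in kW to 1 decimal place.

Bond: W = 10·Wi·(1/√P80 − 1/√F80)
W = 10·15.2·(1/√116 − 1/√22164) = 10·15.2·(0.086131) = 13.0919 kWh/t
Apply correction: 13.0919 × 1.03 = 13.4846 kWh/t
P = W·T = 13.4846·2014.3 = 27162.1 kW

P = 27162.1 kW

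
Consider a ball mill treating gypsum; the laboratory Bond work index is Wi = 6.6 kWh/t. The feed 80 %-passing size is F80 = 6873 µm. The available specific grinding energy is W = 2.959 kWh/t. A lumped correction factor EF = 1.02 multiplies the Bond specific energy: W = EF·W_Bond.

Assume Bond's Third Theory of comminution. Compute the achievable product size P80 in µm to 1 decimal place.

P80 = 318.7 µm

W = 10 Wi (1/√P80 − 1/√F80)  [Bond]
W_Bond = W / EF = 2.959 / 1.02 = 2.9010 kWh/t
⇒ 1/√P80 = W_Bond/(10·Wi) + 1/√F80
  = 2.9010/(10·6.6) + 1/√6873 = 0.043954 + 0.012062 = 0.056016
P80 = (1/0.056016)² = 17.8519² = 318.69 µm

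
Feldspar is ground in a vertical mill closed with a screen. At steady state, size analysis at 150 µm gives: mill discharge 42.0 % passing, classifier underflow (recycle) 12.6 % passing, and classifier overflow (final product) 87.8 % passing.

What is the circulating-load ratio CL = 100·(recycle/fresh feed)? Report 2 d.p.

Mass balance on the −150 µm fraction:
(1+r)d = ru + o → r = (o−d)/(d−u)
r = (87.8 − 42.0)/(42.0 − 12.6) = 45.8/29.4 = 1.5578
CL = 100·r = 155.78 %

CL = 155.78 %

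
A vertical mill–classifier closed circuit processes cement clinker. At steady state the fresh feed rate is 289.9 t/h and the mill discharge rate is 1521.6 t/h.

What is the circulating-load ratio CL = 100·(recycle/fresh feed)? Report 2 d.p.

Steady state: M = F + R.
R = M − F = 1521.6 − 289.9 = 1231.7 t/h
CL = 100·R/F = 100·1231.7/289.9 = 424.87 %

CL = 424.87 %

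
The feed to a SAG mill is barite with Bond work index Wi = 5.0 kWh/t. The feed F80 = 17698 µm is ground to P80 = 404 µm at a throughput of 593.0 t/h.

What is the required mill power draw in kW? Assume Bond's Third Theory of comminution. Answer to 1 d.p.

P = 1252.3 kW

Bond:  W = 10 Wi (1/√P − 1/√F)
W = 10·5.0·(1/√404 − 1/√17698) = 10·5.0·(0.042235) = 2.1117 kWh/t
Power = W × throughput = 2.1117 kWh/t × 593.0 t/h = 1252.3 kW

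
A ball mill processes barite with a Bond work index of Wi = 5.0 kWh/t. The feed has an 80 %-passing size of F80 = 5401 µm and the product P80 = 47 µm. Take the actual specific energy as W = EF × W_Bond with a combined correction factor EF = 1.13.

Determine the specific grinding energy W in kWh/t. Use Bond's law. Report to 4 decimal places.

W = 10 Wi (1/√P80 − 1/√F80)  [Bond]
1/√47 = 0.145865;  1/√5401 = 0.013607
W = 10·5.0·(0.145865 − 0.013607) = 6.6129 kWh/t
With EF = 1.13: W = 6.6129·1.13 = 7.4726 kWh/t

W = 7.4726 kWh/t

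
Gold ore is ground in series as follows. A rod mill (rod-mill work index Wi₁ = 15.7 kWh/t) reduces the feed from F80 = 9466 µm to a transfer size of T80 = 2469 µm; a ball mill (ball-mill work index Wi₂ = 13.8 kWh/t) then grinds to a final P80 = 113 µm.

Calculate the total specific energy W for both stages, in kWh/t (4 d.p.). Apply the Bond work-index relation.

Bond:  W = 10 Wi (1/√P − 1/√F)
Stage 1 (9466→2469 µm, Wi₁=15.7): W₁ = 10·15.7·(0.020125 − 0.010278) = 1.5460 kWh/t
Stage 2 (2469→113 µm, Wi₂=13.8): W₂ = 10·13.8·(0.094072 − 0.020125) = 10.2047 kWh/t
W = W₁ + W₂ = 1.5460 + 10.2047 = 11.7506 kWh/t

W = 11.7506 kWh/t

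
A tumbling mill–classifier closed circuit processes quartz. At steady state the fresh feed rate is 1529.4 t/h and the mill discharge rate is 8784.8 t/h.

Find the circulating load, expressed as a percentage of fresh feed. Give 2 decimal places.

CL = 474.40 %

Steady state: M = F + R.
R = M − F = 8784.8 − 1529.4 = 7255.4 t/h
CL = 100·R/F = 100·7255.4/1529.4 = 474.40 %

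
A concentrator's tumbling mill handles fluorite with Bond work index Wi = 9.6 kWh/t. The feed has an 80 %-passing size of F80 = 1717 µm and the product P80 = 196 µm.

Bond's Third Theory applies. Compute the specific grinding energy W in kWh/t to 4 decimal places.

W = 4.5404 kWh/t

Bond:  W = 10 Wi (1/√P − 1/√F)
1/√196 = 0.071429;  1/√1717 = 0.024133
W = 10·9.6·(0.071429 − 0.024133) = 4.5404 kWh/t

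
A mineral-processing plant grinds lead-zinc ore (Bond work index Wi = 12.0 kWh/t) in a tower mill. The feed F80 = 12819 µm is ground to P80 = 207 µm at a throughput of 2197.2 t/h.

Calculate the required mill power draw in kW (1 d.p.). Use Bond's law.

W = 10 Wi (1/√P80 − 1/√F80)  [Bond]
W = 10·12.0·(1/√207 − 1/√12819) = 10·12.0·(0.060673) = 7.2807 kWh/t
P_mill = W·ṁ = 7.2807·2197.2 = 15997.2 kW

P = 15997.2 kW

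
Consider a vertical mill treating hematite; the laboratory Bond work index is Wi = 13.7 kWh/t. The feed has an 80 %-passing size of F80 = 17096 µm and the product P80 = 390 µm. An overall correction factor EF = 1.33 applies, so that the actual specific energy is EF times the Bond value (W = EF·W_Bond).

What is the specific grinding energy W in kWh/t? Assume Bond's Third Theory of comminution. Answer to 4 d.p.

Bond:  W = 10 Wi (1/√P − 1/√F)
1/√390 = 0.050637;  1/√17096 = 0.007648
W = 10·13.7·(0.050637 − 0.007648) = 5.8895 kWh/t
With EF = 1.33: W = 5.8895·1.33 = 7.8330 kWh/t

W = 7.8330 kWh/t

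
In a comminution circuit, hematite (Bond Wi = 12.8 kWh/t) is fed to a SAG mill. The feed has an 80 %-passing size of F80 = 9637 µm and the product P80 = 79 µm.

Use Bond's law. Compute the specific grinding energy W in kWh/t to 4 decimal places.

W = 13.0972 kWh/t

W = 10·Wi·(P80^(-½) − F80^(-½))
1/√79 = 0.112509;  1/√9637 = 0.010187
W = 10·12.8·(0.112509 − 0.010187) = 13.0972 kWh/t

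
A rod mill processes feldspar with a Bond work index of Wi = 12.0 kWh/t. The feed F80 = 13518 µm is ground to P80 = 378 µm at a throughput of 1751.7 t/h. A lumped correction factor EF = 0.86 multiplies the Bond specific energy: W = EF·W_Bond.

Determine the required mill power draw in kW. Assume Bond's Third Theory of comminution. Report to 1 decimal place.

W = 10 Wi (P80^-0.5 − F80^-0.5)
W = 10·12.0·(1/√378 − 1/√13518) = 10·12.0·(0.042834) = 5.1400 kWh/t
Apply correction: 5.1400 × 0.86 = 4.4204 kWh/t
P = W·T = 4.4204·1751.7 = 7743.3 kW

P = 7743.3 kW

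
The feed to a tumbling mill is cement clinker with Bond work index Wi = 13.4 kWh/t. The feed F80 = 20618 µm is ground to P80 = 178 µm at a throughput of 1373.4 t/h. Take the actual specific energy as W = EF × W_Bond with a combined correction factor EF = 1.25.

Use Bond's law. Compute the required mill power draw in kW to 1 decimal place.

W = 10 Wi (1/√P80 − 1/√F80)  [Bond]
W = 10·13.4·(1/√178 − 1/√20618) = 10·13.4·(0.067989) = 9.1105 kWh/t
With EF = 1.25: W = 9.1105·1.25 = 11.3881 kWh/t
Power = W × throughput = 11.3881 kWh/t × 1373.4 t/h = 15640.5 kW

P = 15640.5 kW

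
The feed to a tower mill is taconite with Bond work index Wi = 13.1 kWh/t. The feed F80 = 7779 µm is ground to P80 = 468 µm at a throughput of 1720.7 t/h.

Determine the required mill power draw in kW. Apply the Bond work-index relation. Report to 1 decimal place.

W = 10·Wi·[P80^(−½) − F80^(−½)]
W = 10·13.1·(1/√468 − 1/√7779) = 10·13.1·(0.034887) = 4.5702 kWh/t
Power = W × throughput = 4.5702 kWh/t × 1720.7 t/h = 7863.9 kW

P = 7863.9 kW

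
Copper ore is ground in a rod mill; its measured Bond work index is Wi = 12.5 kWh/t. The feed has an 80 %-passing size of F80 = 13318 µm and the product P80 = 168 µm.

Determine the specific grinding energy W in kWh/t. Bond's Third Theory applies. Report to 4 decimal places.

W = 10 Wi (P80^-0.5 − F80^-0.5)
1/√168 = 0.077152;  1/√13318 = 0.008665
W = 10·12.5·(0.077152 − 0.008665) = 8.5608 kWh/t

W = 8.5608 kWh/t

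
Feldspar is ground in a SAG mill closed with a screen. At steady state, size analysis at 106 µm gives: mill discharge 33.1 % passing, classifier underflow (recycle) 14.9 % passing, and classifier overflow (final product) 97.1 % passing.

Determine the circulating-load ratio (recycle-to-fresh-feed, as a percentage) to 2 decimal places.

Let r = R/F. Size balance at 106 µm:
d + r·d = r·u + o → r(d−u) = o−d
r = (97.1 − 33.1)/(33.1 − 14.9) = 64.0/18.2 = 3.5165
CL = 100·r = 351.65 %

CL = 351.65 %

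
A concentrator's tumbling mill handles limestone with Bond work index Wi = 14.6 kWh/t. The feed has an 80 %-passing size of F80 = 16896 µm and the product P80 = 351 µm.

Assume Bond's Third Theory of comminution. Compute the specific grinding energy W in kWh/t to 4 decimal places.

Bond:  W = 10 Wi (1/√P − 1/√F)
1/√351 = 0.053376;  1/√16896 = 0.007693
W = 10·14.6·(0.053376 − 0.007693) = 6.6697 kWh/t

W = 6.6697 kWh/t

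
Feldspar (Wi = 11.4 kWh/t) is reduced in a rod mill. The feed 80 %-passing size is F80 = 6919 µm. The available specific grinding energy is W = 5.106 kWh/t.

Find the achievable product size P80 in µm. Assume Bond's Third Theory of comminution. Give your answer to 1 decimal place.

W = 10·Wi·(P80^(-½) − F80^(-½))
P80^(−½) = W/(10 Wi) + F80^(−½)
  = 5.1060/(10·11.4) + 1/√6919 = 0.044789 + 0.012022 = 0.056812
P80 = (1/0.056812)² = 17.6021² = 309.83 µm

P80 = 309.8 µm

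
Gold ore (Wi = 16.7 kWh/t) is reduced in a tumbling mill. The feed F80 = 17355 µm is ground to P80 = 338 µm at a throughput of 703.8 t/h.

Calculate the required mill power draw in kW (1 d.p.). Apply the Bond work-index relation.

P = 5500.9 kW

Bond: W = 10·Wi·(1/√P80 − 1/√F80)
W = 10·16.7·(1/√338 − 1/√17355) = 10·16.7·(0.046802) = 7.8159 kWh/t
P_mill = W·ṁ = 7.8159·703.8 = 5500.9 kW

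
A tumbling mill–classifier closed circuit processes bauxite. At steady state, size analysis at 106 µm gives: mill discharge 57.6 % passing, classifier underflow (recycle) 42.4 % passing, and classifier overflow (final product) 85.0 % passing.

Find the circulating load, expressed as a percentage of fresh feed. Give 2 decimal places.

Let r = R/F. Size balance at 106 µm:
d + r·d = r·u + o → r(d−u) = o−d
r = (85.0 − 57.6)/(57.6 − 42.4) = 27.4/15.2 = 1.8026
CL = 100·r = 180.26 %

CL = 180.26 %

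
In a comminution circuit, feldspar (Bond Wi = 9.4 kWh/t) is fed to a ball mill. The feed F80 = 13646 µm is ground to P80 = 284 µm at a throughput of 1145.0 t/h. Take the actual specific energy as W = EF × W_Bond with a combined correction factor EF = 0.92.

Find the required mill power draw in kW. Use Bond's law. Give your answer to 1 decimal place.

P = 5028.1 kW

W = 10 Wi / √P80 − 10 Wi / √F80
W = 10·9.4·(1/√284 − 1/√13646) = 10·9.4·(0.050779) = 4.7732 kWh/t
Apply correction: 4.7732 × 0.92 = 4.3913 kWh/t
P_mill = W·ṁ = 4.3913·1145.0 = 5028.1 kW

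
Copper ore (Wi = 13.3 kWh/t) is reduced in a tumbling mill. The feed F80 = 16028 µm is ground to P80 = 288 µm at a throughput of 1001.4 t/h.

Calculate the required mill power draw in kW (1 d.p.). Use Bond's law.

P = 6796.1 kW

W = 10·Wi·[P80^(−½) − F80^(−½)]
W = 10·13.3·(1/√288 − 1/√16028) = 10·13.3·(0.051027) = 6.7866 kWh/t
Mill draw = 6.7866 × 1001.4 = 6796.1 kW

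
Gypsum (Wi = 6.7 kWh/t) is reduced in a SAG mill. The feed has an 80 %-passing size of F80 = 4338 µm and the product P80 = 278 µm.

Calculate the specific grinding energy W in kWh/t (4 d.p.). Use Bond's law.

W = 3.0011 kWh/t

Bond:  W = 10 Wi (1/√P − 1/√F)
1/√278 = 0.059976;  1/√4338 = 0.015183
W = 10·6.7·(0.059976 − 0.015183) = 3.0011 kWh/t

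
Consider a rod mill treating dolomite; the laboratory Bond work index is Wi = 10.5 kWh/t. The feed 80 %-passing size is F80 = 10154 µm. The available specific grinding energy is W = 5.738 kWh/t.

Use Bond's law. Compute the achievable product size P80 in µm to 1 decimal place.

P80 = 239.8 µm

W = 10 Wi (1/√P80 − 1/√F80)  [Bond]
1/√P80 = 1/√F80 + W/(10·Wi)
  = 5.7380/(10·10.5) + 1/√10154 = 0.054648 + 0.009924 = 0.064571
P80 = (1/0.064571)² = 15.4867² = 239.84 µm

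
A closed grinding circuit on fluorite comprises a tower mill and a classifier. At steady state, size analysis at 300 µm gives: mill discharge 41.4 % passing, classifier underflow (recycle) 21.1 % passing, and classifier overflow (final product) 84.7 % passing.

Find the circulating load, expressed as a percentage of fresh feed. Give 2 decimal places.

CL = 213.30 %

Let r = R/F. Size balance at 300 µm:
d + r·d = r·u + o → r(d−u) = o−d
r = (84.7 − 41.4)/(41.4 − 21.1) = 43.3/20.3 = 2.1330
CL = 100·r = 213.30 %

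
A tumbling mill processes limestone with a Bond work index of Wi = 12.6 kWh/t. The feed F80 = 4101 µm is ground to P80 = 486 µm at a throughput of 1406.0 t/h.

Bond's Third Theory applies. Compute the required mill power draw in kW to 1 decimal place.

Bond: W = 10·Wi·(1/√P80 − 1/√F80)
W = 10·12.6·(1/√486 − 1/√4101) = 10·12.6·(0.029745) = 3.7479 kWh/t
Mill draw = 3.7479 × 1406.0 = 5269.6 kW

P = 5269.6 kW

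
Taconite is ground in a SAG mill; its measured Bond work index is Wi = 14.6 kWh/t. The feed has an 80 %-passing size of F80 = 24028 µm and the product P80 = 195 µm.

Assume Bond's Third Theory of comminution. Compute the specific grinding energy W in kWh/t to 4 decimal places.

W = 10 Wi (P80^-0.5 − F80^-0.5)
1/√195 = 0.071611;  1/√24028 = 0.006451
W = 10·14.6·(0.071611 − 0.006451) = 9.5134 kWh/t

W = 9.5134 kWh/t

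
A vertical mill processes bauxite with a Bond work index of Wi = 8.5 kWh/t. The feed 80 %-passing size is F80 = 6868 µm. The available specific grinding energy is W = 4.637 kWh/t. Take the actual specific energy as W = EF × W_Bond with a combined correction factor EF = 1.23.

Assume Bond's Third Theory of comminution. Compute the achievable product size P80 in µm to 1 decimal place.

P80 = 314.2 µm

W_Bond = 10·Wi·(1/√P₈₀ − 1/√F₈₀)
W_Bond = W / EF = 4.637 / 1.23 = 3.7699 kWh/t
⇒ 1/√P80 = W_Bond/(10 Wi) + 1/√F80
  = 3.7699/(10·8.5) + 1/√6868 = 0.044352 + 0.012067 = 0.056419
P80 = (1/0.056419)² = 17.7247² = 314.16 µm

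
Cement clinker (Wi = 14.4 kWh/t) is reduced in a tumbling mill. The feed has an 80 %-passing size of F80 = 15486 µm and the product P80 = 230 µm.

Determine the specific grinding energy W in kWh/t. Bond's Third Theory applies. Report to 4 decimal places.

W = 10 Wi (P80^-0.5 − F80^-0.5)
1/√230 = 0.065938;  1/√15486 = 0.008036
W = 10·14.4·(0.065938 − 0.008036) = 8.3379 kWh/t

W = 8.3379 kWh/t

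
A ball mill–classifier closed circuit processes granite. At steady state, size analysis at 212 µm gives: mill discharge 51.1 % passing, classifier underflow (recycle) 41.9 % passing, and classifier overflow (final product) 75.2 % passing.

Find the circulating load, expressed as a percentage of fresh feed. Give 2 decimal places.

Balance %-passing 212 µm (r = R/F):
(1+r)d = ru + o → r = (o−d)/(d−u)
r = (75.2 − 51.1)/(51.1 − 41.9) = 24.1/9.2 = 2.6196
CL = 100·r = 261.96 %

CL = 261.96 %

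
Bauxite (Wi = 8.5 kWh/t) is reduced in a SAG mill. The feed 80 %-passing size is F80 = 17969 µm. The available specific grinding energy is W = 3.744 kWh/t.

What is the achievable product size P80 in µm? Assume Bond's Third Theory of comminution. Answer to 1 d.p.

P80 = 376.9 µm

W = 10 Wi (1/√P80 − 1/√F80)  [Bond]
P80^(−½) = W/(10 Wi) + F80^(−½)
  = 3.7440/(10·8.5) + 1/√17969 = 0.044047 + 0.007460 = 0.051507
P80 = (1/0.051507)² = 19.4148² = 376.94 µm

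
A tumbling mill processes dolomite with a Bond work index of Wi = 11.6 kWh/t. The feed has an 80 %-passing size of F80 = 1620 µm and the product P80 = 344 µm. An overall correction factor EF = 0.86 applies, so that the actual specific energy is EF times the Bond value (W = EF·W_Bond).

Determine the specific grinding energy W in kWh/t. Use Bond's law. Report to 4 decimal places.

W = 2.9001 kWh/t

W_Bond = 10·Wi·(1/√P₈₀ − 1/√F₈₀)
1/√344 = 0.053916;  1/√1620 = 0.024845
W = 10·11.6·(0.053916 − 0.024845) = 3.3723 kWh/t
With EF = 0.86: W = 3.3723·0.86 = 2.9001 kWh/t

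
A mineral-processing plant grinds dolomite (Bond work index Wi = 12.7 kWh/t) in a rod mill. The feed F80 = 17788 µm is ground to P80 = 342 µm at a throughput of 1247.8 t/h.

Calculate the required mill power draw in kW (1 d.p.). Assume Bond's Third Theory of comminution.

Bond:  W = 10 Wi (1/√P − 1/√F)
W = 10·12.7·(1/√342 − 1/√17788) = 10·12.7·(0.046576) = 5.9151 kWh/t
Mill draw = 5.9151 × 1247.8 = 7380.9 kW

P = 7380.9 kW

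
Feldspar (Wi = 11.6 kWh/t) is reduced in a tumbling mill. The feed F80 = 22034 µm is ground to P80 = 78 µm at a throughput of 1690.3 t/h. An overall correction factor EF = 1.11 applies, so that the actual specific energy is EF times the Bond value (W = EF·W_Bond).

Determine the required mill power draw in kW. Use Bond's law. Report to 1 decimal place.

P = 23177.0 kW

W = 10 Wi (1/√P80 − 1/√F80)  [Bond]
W = 10·11.6·(1/√78 − 1/√22034) = 10·11.6·(0.106491) = 12.3529 kWh/t
With EF = 1.11: W = 12.3529·1.11 = 13.7118 kWh/t
P = W·T = 13.7118·1690.3 = 23177.0 kW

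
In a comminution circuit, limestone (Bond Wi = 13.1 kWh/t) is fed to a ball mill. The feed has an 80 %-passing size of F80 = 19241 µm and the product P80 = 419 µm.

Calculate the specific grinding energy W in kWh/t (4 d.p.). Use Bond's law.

W = 5.4554 kWh/t

W = 10 Wi / √P80 − 10 Wi / √F80
1/√419 = 0.048853;  1/√19241 = 0.007209
W = 10·13.1·(0.048853 − 0.007209) = 5.4554 kWh/t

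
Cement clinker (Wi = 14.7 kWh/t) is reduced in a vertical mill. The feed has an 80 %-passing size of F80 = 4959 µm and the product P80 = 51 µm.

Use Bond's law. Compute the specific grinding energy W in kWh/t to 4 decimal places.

W = 18.4966 kWh/t

W = 10 Wi (1/√P80 − 1/√F80)  [Bond]
1/√51 = 0.140028;  1/√4959 = 0.014200
W = 10·14.7·(0.140028 − 0.014200) = 18.4966 kWh/t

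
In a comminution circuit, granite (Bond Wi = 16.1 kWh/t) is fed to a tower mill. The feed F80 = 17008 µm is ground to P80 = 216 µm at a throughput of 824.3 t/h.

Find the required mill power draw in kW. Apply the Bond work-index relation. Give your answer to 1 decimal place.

W = 10 Wi / √P80 − 10 Wi / √F80
W = 10·16.1·(1/√216 − 1/√17008) = 10·16.1·(0.060374) = 9.7201 kWh/t
P = W·T = 9.7201·824.3 = 8012.3 kW

P = 8012.3 kW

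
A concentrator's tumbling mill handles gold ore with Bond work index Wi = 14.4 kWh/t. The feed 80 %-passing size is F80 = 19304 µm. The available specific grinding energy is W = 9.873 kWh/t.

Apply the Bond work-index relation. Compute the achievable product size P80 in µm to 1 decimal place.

W = 10 Wi (P80^-0.5 − F80^-0.5)
⇒ 1/√P80 = W/(10 Wi) + 1/√F80
  = 9.8730/(10·14.4) + 1/√19304 = 0.068562 + 0.007197 = 0.075760
P80 = (1/0.075760)² = 13.1996² = 174.23 µm

P80 = 174.2 µm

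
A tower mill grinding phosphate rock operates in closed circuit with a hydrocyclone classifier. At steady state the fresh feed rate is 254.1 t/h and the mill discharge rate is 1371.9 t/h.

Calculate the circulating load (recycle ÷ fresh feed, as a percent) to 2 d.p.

CL = 439.91 %

Steady state: M = F + R.
R = M − F = 1371.9 − 254.1 = 1117.8 t/h
CL = 100·R/F = 100·1117.8/254.1 = 439.91 %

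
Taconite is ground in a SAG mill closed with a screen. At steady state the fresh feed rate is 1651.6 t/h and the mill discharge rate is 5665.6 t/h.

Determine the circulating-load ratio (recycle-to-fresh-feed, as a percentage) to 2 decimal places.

M = F + R at steady state, so:
R = M − F = 5665.6 − 1651.6 = 4014.0 t/h
CL = 100·R/F = 100·4014.0/1651.6 = 243.04 %

CL = 243.04 %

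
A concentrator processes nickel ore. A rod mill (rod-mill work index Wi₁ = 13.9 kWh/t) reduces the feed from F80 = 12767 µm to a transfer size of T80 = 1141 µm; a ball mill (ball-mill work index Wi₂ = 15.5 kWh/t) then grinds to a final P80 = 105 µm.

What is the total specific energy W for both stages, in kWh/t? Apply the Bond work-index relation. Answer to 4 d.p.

W_Bond = 10·Wi·(1/√P₈₀ − 1/√F₈₀)
Stage 1 (12767→1141 µm, Wi₁=13.9): W₁ = 10·13.9·(0.029604 − 0.008850) = 2.8848 kWh/t
Stage 2 (1141→105 µm, Wi₂=15.5): W₂ = 10·15.5·(0.097590 − 0.029604) = 10.5378 kWh/t
W = W₁ + W₂ = 2.8848 + 10.5378 = 13.4226 kWh/t

W = 13.4226 kWh/t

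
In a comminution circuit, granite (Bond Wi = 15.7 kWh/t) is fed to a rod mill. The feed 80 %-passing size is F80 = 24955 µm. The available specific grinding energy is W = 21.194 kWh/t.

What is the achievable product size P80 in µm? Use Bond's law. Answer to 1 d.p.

W = 10·Wi·(P80^(-½) − F80^(-½))
⇒ 1/√P80 = W/(10·Wi) + 1/√F80
  = 21.1940/(10·15.7) + 1/√24955 = 0.134994 + 0.006330 = 0.141324
P80 = (1/0.141324)² = 7.0759² = 50.07 µm

P80 = 50.1 µm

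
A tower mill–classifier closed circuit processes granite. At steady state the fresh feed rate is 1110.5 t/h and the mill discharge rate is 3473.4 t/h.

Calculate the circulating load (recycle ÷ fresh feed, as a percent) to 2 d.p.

CL = 212.78 %

Mill node: discharge = fresh + recycle.
R = M − F = 3473.4 − 1110.5 = 2362.9 t/h
CL = 100·R/F = 100·2362.9/1110.5 = 212.78 %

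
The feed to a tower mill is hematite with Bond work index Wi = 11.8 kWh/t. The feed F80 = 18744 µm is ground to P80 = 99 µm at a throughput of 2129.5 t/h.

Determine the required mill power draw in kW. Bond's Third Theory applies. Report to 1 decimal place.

W = 10 Wi (P80^-0.5 − F80^-0.5)
W = 10·11.8·(1/√99 − 1/√18744) = 10·11.8·(0.093200) = 10.9976 kWh/t
Power = W × throughput = 10.9976 kWh/t × 2129.5 t/h = 23419.3 kW

P = 23419.3 kW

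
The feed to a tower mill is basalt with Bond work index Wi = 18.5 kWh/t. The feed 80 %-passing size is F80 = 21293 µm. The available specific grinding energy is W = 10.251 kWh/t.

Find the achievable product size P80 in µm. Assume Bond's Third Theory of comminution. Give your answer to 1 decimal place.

W = 10·Wi·[P80^(−½) − F80^(−½)]
P80^-0.5 = F80^-0.5 + W/(10 Wi)
  = 10.2510/(10·18.5) + 1/√21293 = 0.055411 + 0.006853 = 0.062264
P80 = (1/0.062264)² = 16.0607² = 257.95 µm

P80 = 257.9 µm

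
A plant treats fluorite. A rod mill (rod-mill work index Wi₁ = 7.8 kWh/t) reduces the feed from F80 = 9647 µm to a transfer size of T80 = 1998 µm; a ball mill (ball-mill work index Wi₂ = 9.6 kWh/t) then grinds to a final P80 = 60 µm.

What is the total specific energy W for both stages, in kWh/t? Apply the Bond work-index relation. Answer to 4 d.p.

W = 11.1967 kWh/t

W = 10·Wi·(P80^(-½) − F80^(-½))
Stage 1 (9647→1998 µm, Wi₁=7.8): W₁ = 10·7.8·(0.022372 − 0.010181) = 0.9509 kWh/t
Stage 2 (1998→60 µm, Wi₂=9.6): W₂ = 10·9.6·(0.129099 − 0.022372) = 10.2458 kWh/t
W = W₁ + W₂ = 0.9509 + 10.2458 = 11.1967 kWh/t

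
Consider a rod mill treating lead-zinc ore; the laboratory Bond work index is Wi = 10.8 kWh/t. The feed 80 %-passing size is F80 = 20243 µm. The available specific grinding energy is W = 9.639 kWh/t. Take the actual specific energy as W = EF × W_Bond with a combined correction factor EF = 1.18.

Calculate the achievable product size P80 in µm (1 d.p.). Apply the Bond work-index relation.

W = 10 Wi (1/√P80 − 1/√F80)  [Bond]
W_Bond = W / EF = 9.639 / 1.18 = 8.1686 kWh/t
P80^(−½) = W_Bond/(10 Wi) + F80^(−½)
  = 8.1686/(10·10.8) + 1/√20243 = 0.075636 + 0.007028 = 0.082664
P80 = (1/0.082664)² = 12.0972² = 146.34 µm

P80 = 146.3 µm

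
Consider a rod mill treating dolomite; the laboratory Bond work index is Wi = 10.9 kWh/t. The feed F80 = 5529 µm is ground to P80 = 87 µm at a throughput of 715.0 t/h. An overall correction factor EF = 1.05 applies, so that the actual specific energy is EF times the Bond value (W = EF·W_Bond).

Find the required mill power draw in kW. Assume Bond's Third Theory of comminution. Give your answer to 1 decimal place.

P = 7672.8 kW

W = 10 Wi (1/√P80 − 1/√F80)  [Bond]
W = 10·10.9·(1/√87 − 1/√5529) = 10·10.9·(0.093763) = 10.2201 kWh/t
Apply correction: 10.2201 × 1.05 = 10.7311 kWh/t
Power = W × throughput = 10.7311 kWh/t × 715.0 t/h = 7672.8 kW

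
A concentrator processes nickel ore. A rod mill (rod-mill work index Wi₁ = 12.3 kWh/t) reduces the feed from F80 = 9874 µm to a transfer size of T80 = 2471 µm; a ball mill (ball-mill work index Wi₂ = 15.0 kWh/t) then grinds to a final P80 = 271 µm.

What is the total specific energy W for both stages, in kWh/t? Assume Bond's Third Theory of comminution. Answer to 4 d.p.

W_Bond = 10·Wi·(1/√P₈₀ − 1/√F₈₀)
Stage 1 (9874→2471 µm, Wi₁=12.3): W₁ = 10·12.3·(0.020117 − 0.010064) = 1.2366 kWh/t
Stage 2 (2471→271 µm, Wi₂=15.0): W₂ = 10·15.0·(0.060746 − 0.020117) = 6.0943 kWh/t
W = W₁ + W₂ = 1.2366 + 6.0943 = 7.3309 kWh/t

W = 7.3309 kWh/t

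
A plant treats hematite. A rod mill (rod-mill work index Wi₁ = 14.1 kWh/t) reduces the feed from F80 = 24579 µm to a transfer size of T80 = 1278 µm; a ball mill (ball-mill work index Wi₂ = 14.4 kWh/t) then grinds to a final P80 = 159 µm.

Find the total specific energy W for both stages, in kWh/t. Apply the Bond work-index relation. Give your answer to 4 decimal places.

W = 10.4367 kWh/t

W = 10 Wi / √P80 − 10 Wi / √F80
Stage 1 (24579→1278 µm, Wi₁=14.1): W₁ = 10·14.1·(0.027973 − 0.006378) = 3.0448 kWh/t
Stage 2 (1278→159 µm, Wi₂=14.4): W₂ = 10·14.4·(0.079305 − 0.027973) = 7.3919 kWh/t
W = W₁ + W₂ = 3.0448 + 7.3919 = 10.4367 kWh/t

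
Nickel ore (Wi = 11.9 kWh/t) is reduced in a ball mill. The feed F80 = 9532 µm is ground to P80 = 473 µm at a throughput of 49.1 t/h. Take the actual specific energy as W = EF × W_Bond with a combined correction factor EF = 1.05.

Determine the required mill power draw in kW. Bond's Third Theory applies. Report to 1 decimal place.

W_Bond = 10·Wi·(1/√P₈₀ − 1/√F₈₀)
W = 10·11.9·(1/√473 − 1/√9532) = 10·11.9·(0.035738) = 4.2528 kWh/t
With EF = 1.05: W = 4.2528·1.05 = 4.4654 kWh/t
P = W·T = 4.4654·49.1 = 219.3 kW

P = 219.3 kW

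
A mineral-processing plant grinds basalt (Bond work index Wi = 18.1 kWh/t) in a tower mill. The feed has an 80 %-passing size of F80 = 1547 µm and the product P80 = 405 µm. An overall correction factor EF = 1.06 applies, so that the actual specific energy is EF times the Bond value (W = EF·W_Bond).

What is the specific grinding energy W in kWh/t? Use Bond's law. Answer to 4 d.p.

W = 10·Wi·[P80^(−½) − F80^(−½)]
1/√405 = 0.049690;  1/√1547 = 0.025425
W = 10·18.1·(0.049690 − 0.025425) = 4.3921 kWh/t
W_actual = 1.06 × 4.3921 = 4.6556 kWh/t

W = 4.6556 kWh/t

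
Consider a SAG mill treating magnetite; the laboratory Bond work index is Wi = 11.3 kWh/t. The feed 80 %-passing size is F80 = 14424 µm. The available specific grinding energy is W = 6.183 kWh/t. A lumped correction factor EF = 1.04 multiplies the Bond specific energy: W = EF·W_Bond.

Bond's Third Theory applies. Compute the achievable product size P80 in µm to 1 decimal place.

P80 = 269.3 µm

W = 10·Wi·[P80^(−½) − F80^(−½)]
W_Bond = W / EF = 6.183 / 1.04 = 5.9452 kWh/t
⇒ 1/√P80 = W_Bond/(10·Wi) + 1/√F80
  = 5.9452/(10·11.3) + 1/√14424 = 0.052612 + 0.008326 = 0.060939
P80 = (1/0.060939)² = 16.4099² = 269.29 µm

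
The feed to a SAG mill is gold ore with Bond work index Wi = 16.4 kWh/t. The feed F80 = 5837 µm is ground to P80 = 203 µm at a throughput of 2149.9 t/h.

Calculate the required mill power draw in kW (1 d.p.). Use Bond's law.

P = 20131.6 kW

Bond:  W = 10 Wi (1/√P − 1/√F)
W = 10·16.4·(1/√203 − 1/√5837) = 10·16.4·(0.057097) = 9.3640 kWh/t
Power = W × throughput = 9.3640 kWh/t × 2149.9 t/h = 20131.6 kW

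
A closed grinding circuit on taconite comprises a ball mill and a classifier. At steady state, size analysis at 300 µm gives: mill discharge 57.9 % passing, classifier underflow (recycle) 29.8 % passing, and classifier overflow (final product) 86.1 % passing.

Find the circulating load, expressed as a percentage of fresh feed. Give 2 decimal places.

CL = 100.36 %

Let r = R/F. Size balance at 300 µm:
r = (o − d)/(d − u)
r = (86.1 − 57.9)/(57.9 − 29.8) = 28.2/28.1 = 1.0036
CL = 100·r = 100.36 %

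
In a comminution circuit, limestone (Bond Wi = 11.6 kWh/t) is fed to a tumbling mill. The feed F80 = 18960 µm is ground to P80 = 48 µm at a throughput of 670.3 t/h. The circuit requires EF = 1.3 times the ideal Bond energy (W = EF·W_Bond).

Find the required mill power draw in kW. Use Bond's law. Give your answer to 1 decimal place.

W = 10 Wi (1/√P80 − 1/√F80)  [Bond]
W = 10·11.6·(1/√48 − 1/√18960) = 10·11.6·(0.137075) = 15.9007 kWh/t
Apply correction: 15.9007 × 1.3 = 20.6709 kWh/t
P = W·T = 20.6709·670.3 = 13855.7 kW

P = 13855.7 kW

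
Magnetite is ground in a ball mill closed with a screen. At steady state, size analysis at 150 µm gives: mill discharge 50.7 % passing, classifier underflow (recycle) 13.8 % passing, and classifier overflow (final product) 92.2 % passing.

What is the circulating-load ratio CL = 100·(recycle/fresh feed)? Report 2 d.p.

Balance %-passing 150 µm (r = R/F):
r = (o − d)/(d − u)
r = (92.2 − 50.7)/(50.7 − 13.8) = 41.5/36.9 = 1.1247
CL = 100·r = 112.47 %

CL = 112.47 %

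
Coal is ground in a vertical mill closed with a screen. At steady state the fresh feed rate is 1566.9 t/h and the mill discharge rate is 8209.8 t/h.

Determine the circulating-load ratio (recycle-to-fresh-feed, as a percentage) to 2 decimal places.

CL = 423.95 %

Steady state: M = F + R.
R = M − F = 8209.8 − 1566.9 = 6642.9 t/h
CL = 100·R/F = 100·6642.9/1566.9 = 423.95 %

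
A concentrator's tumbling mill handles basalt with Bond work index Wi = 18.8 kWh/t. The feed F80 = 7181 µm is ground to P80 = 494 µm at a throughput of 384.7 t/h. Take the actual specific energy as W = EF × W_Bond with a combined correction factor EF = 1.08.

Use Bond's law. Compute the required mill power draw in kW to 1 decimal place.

W = 10·Wi·(P80^(-½) − F80^(-½))
W = 10·18.8·(1/√494 − 1/√7181) = 10·18.8·(0.033191) = 6.2400 kWh/t
Corrected W = EF·W_Bond = 1.08·6.2400 = 6.7392 kWh/t
Mill draw = 6.7392 × 384.7 = 2592.6 kW

P = 2592.6 kW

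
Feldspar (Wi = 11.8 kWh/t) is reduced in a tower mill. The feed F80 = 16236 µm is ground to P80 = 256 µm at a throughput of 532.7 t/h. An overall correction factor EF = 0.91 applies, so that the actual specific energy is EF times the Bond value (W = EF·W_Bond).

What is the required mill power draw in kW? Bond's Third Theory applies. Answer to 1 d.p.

P = 3126.2 kW

W_Bond = 10·Wi·(1/√P₈₀ − 1/√F₈₀)
W = 10·11.8·(1/√256 − 1/√16236) = 10·11.8·(0.054652) = 6.4489 kWh/t
Apply correction: 6.4489 × 0.91 = 5.8685 kWh/t
Mill draw = 5.8685 × 532.7 = 3126.2 kW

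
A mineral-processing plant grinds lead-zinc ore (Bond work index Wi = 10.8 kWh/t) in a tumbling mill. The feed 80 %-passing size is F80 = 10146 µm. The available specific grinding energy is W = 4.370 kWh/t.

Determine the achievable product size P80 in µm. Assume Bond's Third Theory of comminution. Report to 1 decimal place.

Bond:  W = 10 Wi (1/√P − 1/√F)
⇒ 1/√P80 = W/(10·Wi) + 1/√F80
  = 4.3700/(10·10.8) + 1/√10146 = 0.040463 + 0.009928 = 0.050391
P80 = (1/0.050391)² = 19.8449² = 393.82 µm

P80 = 393.8 µm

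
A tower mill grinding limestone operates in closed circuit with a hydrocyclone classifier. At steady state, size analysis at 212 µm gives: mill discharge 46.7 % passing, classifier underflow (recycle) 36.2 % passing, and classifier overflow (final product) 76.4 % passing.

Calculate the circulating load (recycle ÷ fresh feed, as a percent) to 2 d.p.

CL = 282.86 %

Classifier node, passing 212 µm:
r = (o − d)/(d − u)
r = (76.4 − 46.7)/(46.7 − 36.2) = 29.7/10.5 = 2.8286
CL = 100·r = 282.86 %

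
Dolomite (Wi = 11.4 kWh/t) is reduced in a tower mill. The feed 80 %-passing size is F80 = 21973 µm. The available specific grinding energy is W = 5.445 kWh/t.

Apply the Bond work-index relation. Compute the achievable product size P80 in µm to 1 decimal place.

W = 10·Wi·[P80^(−½) − F80^(−½)]
P80^-0.5 = F80^-0.5 + W/(10 Wi)
  = 5.4450/(10·11.4) + 1/√21973 = 0.047763 + 0.006746 = 0.054509
P80 = (1/0.054509)² = 18.3455² = 336.56 µm

P80 = 336.6 µm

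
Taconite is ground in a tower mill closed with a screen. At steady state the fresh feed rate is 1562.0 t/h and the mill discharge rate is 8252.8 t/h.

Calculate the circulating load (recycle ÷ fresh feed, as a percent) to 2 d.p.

CL = 428.35 %

Mill node: discharge = fresh + recycle.
R = M − F = 8252.8 − 1562.0 = 6690.8 t/h
CL = 100·R/F = 100·6690.8/1562.0 = 428.35 %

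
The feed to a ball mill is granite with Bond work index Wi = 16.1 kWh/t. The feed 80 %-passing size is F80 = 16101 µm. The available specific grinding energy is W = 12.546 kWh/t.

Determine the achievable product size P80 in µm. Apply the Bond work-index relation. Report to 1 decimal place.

P80 = 135.8 µm

W = 10 Wi (P80^-0.5 − F80^-0.5)
1/√P80 = 1/√F80 + W/(10·Wi)
  = 12.5460/(10·16.1) + 1/√16101 = 0.077925 + 0.007881 = 0.085806
P80 = (1/0.085806)² = 11.6542² = 135.82 µm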